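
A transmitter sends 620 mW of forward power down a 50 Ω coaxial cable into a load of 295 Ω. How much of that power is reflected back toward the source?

P_reflected ≈ 313 mW

Γ = (295 − 50)/(295 + 50) = 0.71
|Γ|² = 0.504
P_refl = |Γ|²·P_inc = 313 mW, P_del = (1 − |Γ|²)·P_inc = 307 mW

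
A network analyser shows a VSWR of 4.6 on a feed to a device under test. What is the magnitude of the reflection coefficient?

|Γ| = (S − 1)/(S + 1) = (4.6 − 1)/(4.6 + 1) = 3.6/5.6

|Γ| ≈ 0.643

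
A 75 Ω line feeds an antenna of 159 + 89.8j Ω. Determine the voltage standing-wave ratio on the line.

Γ = (Z_L − Z_0)/(Z_L + Z_0) = (84 + j89.8)/(234 + j89.8)
|Γ| = 123/251 = 0.491
VSWR = (1 + |Γ|)/(1 − |Γ|) = 1.49/0.509

VSWR ≈ 2.93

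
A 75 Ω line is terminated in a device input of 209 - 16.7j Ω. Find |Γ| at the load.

|Γ| ≈ 0.475

Γ = (Z_L − Z_0)/(Z_L + Z_0) = (134 − j16.7)/(284 − j16.7)
|Γ| = 135/284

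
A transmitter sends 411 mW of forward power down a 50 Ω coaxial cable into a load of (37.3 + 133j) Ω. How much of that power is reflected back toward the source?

|Γ| = |(-12.7 + j133)/(87.3 + j133)| = 0.84
|Γ|² = 0.705
P_refl = |Γ|²·P_inc = 290 mW, P_del = (1 − |Γ|²)·P_inc = 121 mW

P_reflected ≈ 290 mW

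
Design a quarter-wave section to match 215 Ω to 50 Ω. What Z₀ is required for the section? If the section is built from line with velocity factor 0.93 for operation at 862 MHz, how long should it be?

Z_qwt ≈ 104 Ω; length ≈ 8.09 cm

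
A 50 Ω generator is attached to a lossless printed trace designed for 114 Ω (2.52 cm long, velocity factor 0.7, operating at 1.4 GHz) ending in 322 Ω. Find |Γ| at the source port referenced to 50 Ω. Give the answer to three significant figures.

λ = v/f = 0.7·c / 1.4 GHz = 0.15 m
βl = 2π·l/λ = 2π × 0.168 = 60.5°
tan(βl) = 1.77
Z_in = Z_0·(Z_L + jZ_0·tanβl)/(Z_0 + jZ_L·tanβl) = 51.2 − j54.3 Ω
Γ_s = (Z_in − Z_s)/(Z_in + Z_s) = (1.24 − j54.3)/(101 − j54.3), |Γ_s| = 0.473

|Γ| ≈ 0.473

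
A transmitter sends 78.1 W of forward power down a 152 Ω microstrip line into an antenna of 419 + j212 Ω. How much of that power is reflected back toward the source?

|Γ| = |(267 + j212)/(571 + j212)| = 0.56
|Γ|² = 0.313
P_refl = |Γ|²·P_inc = 24.5 W, P_del = (1 − |Γ|²)·P_inc = 53.6 W

P_reflected ≈ 24.5 W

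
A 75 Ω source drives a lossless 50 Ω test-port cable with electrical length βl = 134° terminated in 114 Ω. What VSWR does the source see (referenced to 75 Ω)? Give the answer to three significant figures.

VSWR ≈ 2.59

tan(βl) = -1.04
Z_in = Z_0·(Z_L + jZ_0·tanβl)/(Z_0 + jZ_L·tanβl) = 35.9 + j33.1 Ω
Γ_s = (Z_in − Z_s)/(Z_in + Z_s) = (-39.1 + j33.1)/(111 + j33.1), |Γ_s| = 0.442
VSWR = (1 + |Γ_s|)/(1 − |Γ_s|)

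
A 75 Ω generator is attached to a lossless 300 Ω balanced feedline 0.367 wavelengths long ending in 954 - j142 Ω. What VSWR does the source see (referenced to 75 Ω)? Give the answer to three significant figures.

VSWR ≈ 7.44

βl = 2π × 0.367 = 132°
tan(βl) = -1.11
Z_in = Z_0·(Z_L + jZ_0·tanβl)/(Z_0 + jZ_L·tanβl) = 168 + j248 Ω
Γ_s = (Z_in − Z_s)/(Z_in + Z_s) = (93.4 + j248)/(243 + j248), |Γ_s| = 0.763
VSWR = (1 + |Γ_s|)/(1 − |Γ_s|)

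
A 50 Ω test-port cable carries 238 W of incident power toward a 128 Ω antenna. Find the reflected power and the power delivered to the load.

Γ = (128 − 50)/(128 + 50) = 0.438
|Γ|² = 0.192
P_refl = |Γ|²·P_inc = 45.7 W, P_del = (1 − |Γ|²)·P_inc = 192 W

P_reflected ≈ 45.7 W; P_delivered ≈ 192 W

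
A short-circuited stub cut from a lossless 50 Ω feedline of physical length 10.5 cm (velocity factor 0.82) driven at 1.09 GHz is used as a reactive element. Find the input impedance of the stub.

λ = v/f = 0.82·c / 1.09 GHz = 0.226 m
βl = 2π·l/λ = 2π × 0.465 = 167°
tan(βl) = -0.222
For a short-circuited stub, Z_in = jZ_0·tan(βl)

Z_in ≈ −j11.1 Ω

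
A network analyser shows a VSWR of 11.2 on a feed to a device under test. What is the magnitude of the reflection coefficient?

|Γ| = (S − 1)/(S + 1) = (11.2 − 1)/(11.2 + 1) = 10.2/12.2

|Γ| ≈ 0.836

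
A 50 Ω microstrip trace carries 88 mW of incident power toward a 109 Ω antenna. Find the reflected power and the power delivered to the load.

Γ = (109 − 50)/(109 + 50) = 0.371
|Γ|² = 0.138
P_refl = |Γ|²·P_inc = 12.1 mW, P_del = (1 − |Γ|²)·P_inc = 75.9 mW

P_reflected ≈ 12.1 mW; P_delivered ≈ 75.9 mW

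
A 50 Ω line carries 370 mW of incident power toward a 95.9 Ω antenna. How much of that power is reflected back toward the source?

Γ = (95.9 − 50)/(95.9 + 50) = 0.315
|Γ|² = 0.099
P_refl = |Γ|²·P_inc = 36.6 mW, P_del = (1 − |Γ|²)·P_inc = 333 mW

P_reflected ≈ 36.6 mW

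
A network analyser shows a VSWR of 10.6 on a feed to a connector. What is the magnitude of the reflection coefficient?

|Γ| ≈ 0.828

|Γ| = (S − 1)/(S + 1) = (10.6 − 1)/(10.6 + 1) = 9.6/11.6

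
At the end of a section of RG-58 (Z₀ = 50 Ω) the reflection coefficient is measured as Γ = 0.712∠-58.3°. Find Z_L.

Z_L = Z_0·(1 + Γ)/(1 − Γ) = 50·(1.37 − j0.606)/(0.626 + j0.606)

Z_L ≈ 32.5 − j79.8 Ω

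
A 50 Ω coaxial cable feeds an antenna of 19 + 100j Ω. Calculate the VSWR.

Γ = (Z_L − Z_0)/(Z_L + Z_0) = (-31 + j100)/(69 + j100)
|Γ| = 105/121 = 0.862
VSWR = (1 + |Γ|)/(1 − |Γ|) = 1.86/0.138

VSWR ≈ 13.5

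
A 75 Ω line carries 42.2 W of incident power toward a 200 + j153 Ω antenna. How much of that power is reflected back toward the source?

P_reflected ≈ 16.6 W

|Γ| = |(125 + j153)/(275 + j153)| = 0.628
|Γ|² = 0.394
P_refl = |Γ|²·P_inc = 16.6 W, P_del = (1 − |Γ|²)·P_inc = 25.6 W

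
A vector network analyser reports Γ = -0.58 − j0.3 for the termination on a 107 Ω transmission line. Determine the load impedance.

Z_L = Z_0·(1 + Γ)/(1 − Γ) = 107·(0.42 − j0.3)/(1.58 + j0.3)

Z_L ≈ 23.7 − j24.8 Ω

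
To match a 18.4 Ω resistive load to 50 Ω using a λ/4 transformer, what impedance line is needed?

Z_qwt = √(Z_0·R_L) = √(50 × 18.4) = √920

Z_qwt ≈ 30.3 Ω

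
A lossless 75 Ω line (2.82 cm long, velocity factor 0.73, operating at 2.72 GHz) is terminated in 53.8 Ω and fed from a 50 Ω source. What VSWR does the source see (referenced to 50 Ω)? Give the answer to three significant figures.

λ = v/f = 0.73·c / 2.72 GHz = 0.0805 m
βl = 2π·l/λ = 2π × 0.35 = 126°
tan(βl) = -1.37
Z_in = Z_0·(Z_L + jZ_0·tanβl)/(Z_0 + jZ_L·tanβl) = 78.8 − j25.4 Ω
Γ_s = (Z_in − Z_s)/(Z_in + Z_s) = (28.8 − j25.4)/(129 − j25.4), |Γ_s| = 0.292
VSWR = (1 + |Γ_s|)/(1 − |Γ_s|)

VSWR ≈ 1.83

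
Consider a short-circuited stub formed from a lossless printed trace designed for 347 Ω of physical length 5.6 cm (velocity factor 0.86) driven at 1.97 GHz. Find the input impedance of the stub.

λ = v/f = 0.86·c / 1.97 GHz = 0.131 m
βl = 2π·l/λ = 2π × 0.428 = 154°
tan(βl) = -0.489
For a short-circuited stub, Z_in = jZ_0·tan(βl)

Z_in ≈ −j170 Ω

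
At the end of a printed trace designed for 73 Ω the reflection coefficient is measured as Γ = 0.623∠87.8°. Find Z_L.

Z_L = Z_0·(1 + Γ)/(1 − Γ) = 73·(1.02 + j0.623)/(0.976 − j0.623)

Z_L ≈ 33.3 + j67.8 Ω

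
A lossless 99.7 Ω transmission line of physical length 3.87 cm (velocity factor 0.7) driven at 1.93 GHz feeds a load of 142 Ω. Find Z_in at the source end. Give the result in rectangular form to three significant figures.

Z_in ≈ 86.7 + j30.4 Ω

λ = v/f = 0.7·c / 1.93 GHz = 0.109 m
βl = 2π·l/λ = 2π × 0.356 = 128°
tan(βl) = tan(128°) = -1.28
Z_in = Z_0·(Z_L + jZ_0·tanβl)/(Z_0 + jZ_L·tanβl)
     = 99.7·(142 − j127)/(99.7 − j181)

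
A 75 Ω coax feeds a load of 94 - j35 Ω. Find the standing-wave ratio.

Γ = (Z_L − Z_0)/(Z_L + Z_0) = (19 − j35)/(169 − j35)
|Γ| = 39.8/173 = 0.231
VSWR = (1 + |Γ|)/(1 − |Γ|) = 1.23/0.769

VSWR ≈ 1.6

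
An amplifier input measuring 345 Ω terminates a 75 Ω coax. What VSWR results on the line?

VSWR ≈ 4.6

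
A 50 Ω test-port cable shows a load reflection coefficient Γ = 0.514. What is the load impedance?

Z_L ≈ 156 Ω

Z_L = Z_0·(1 + Γ)/(1 − Γ) = 50·(1.51)/(0.486)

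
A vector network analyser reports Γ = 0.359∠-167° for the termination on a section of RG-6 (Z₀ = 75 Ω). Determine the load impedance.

Z_L ≈ 35.7 − j6.62 Ω

Z_L = Z_0·(1 + Γ)/(1 − Γ) = 75·(0.65 − j0.0808)/(1.35 + j0.0808)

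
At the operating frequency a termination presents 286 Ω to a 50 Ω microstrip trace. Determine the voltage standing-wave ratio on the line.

VSWR ≈ 5.72

For a purely resistive load, VSWR = R_L/Z_0 or Z_0/R_L (whichever > 1) = 286/50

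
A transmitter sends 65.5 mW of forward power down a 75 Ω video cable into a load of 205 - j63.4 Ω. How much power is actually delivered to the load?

P_delivered ≈ 48.9 mW

|Γ| = |(130 − j63.4)/(280 − j63.4)| = 0.504
|Γ|² = 0.254
P_refl = |Γ|²·P_inc = 16.6 mW, P_del = (1 − |Γ|²)·P_inc = 48.9 mW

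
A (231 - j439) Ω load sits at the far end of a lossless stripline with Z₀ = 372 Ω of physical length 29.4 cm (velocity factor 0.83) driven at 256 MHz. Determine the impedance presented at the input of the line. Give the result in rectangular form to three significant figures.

λ = v/f = 0.83·c / 256 MHz = 0.973 m
βl = 2π·l/λ = 2π × 0.302 = 109°
tan(βl) = tan(109°) = -2.93
Z_in = Z_0·(Z_L + jZ_0·tanβl)/(Z_0 + jZ_L·tanβl)
     = 372·(231 − j1530)/(-916 − j678)

Z_in ≈ 236 + j446 Ω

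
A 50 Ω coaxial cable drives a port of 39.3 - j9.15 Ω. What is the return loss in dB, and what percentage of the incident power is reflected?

RL ≈ 16.1 dB; 2.46% of incident power reflected

Γ = (-10.7 − j9.15)/(89.3 − j9.15), |Γ| = 0.157
RL = −20·log₁₀(0.157) = 16.1 dB
P_refl/P_inc = |Γ|² = 0.0246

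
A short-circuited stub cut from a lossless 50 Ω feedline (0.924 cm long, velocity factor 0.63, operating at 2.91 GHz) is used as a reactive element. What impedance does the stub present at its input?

Z_in ≈ +j62.2 Ω

λ = v/f = 0.63·c / 2.91 GHz = 0.0649 m
βl = 2π·l/λ = 2π × 0.142 = 51.2°
tan(βl) = 1.24
For a short-circuited stub, Z_in = jZ_0·tan(βl)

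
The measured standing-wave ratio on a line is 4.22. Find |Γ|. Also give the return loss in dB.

|Γ| ≈ 0.617; return loss ≈ 4.2 dB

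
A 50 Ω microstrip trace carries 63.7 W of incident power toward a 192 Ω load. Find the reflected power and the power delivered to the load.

Γ = (192 − 50)/(192 + 50) = 0.587
|Γ|² = 0.344
P_refl = |Γ|²·P_inc = 21.9 W, P_del = (1 − |Γ|²)·P_inc = 41.8 W

P_reflected ≈ 21.9 W; P_delivered ≈ 41.8 W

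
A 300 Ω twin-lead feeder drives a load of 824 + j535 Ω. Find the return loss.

Γ = (524 + j535)/(1124 + j535), |Γ| = 0.602
RL = −20·log₁₀|Γ| = −20·log₁₀(0.602)

RL ≈ 4.41 dB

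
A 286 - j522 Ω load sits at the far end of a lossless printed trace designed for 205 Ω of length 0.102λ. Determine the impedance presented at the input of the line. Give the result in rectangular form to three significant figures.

βl = 2π × 0.102 = 36.7°
tan(βl) = tan(36.7°) = 0.746
Z_in = Z_0·(Z_L + jZ_0·tanβl)/(Z_0 + jZ_L·tanβl)
     = 205·(286 − j369)/(594 + j213)

Z_in ≈ 46.9 − j144 Ω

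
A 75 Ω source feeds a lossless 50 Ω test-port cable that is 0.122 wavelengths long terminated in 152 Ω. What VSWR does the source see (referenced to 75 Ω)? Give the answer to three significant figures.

βl = 2π × 0.122 = 43.9°
tan(βl) = 0.963
Z_in = Z_0·(Z_L + jZ_0·tanβl)/(Z_0 + jZ_L·tanβl) = 30.6 − j41.5 Ω
Γ_s = (Z_in − Z_s)/(Z_in + Z_s) = (-44.4 − j41.5)/(106 − j41.5), |Γ_s| = 0.535
VSWR = (1 + |Γ_s|)/(1 − |Γ_s|)

VSWR ≈ 3.3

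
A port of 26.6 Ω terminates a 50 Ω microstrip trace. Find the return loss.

RL ≈ 10.3 dB

Γ = (26.6 − 50)/(26.6 + 50) = -0.305
RL = −20·log₁₀|Γ| = −20·log₁₀(0.305)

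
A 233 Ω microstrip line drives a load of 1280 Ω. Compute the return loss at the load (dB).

RL ≈ 3.2 dB

Γ = (1280 − 233)/(1280 + 233) = 0.692
RL = −20·log₁₀|Γ| = −20·log₁₀(0.692)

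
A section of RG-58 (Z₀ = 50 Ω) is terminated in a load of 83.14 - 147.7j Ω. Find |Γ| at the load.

Γ = (Z_L − Z_0)/(Z_L + Z_0) = (33.14 − j147.7)/(133.1 − j147.7)
|Γ| = 151/199

|Γ| ≈ 0.761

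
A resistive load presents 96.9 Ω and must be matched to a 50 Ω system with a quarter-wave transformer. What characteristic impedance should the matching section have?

Z_qwt ≈ 69.6 Ω

Z_qwt = √(Z_0·R_L) = √(50 × 96.9) = √4845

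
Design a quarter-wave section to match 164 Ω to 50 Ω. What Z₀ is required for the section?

Z_qwt ≈ 90.6 Ω

Z_qwt = √(Z_0·R_L) = √(50 × 164) = √8200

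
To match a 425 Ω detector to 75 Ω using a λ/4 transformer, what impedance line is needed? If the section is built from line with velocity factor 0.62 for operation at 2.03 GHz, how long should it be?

Z_qwt ≈ 179 Ω; length ≈ 2.29 cm

Z_qwt = √(Z_0·R_L) = √(75 × 425) = √31880
λ = 0.62·c/f = 0.0916 m, so l = λ/4 = 0.0229 m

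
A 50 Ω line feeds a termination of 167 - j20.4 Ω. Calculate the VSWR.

Γ = (Z_L − Z_0)/(Z_L + Z_0) = (117 − j20.4)/(217 − j20.4)
|Γ| = 119/218 = 0.545
VSWR = (1 + |Γ|)/(1 − |Γ|) = 1.54/0.455

VSWR ≈ 3.39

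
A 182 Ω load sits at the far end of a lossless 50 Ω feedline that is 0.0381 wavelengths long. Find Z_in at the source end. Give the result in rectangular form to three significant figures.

βl = 2π × 0.0381 = 13.7°
tan(βl) = tan(13.7°) = 0.244
Z_in = Z_0·(Z_L + jZ_0·tanβl)/(Z_0 + jZ_L·tanβl)
     = 50·(182 + j12.2)/(50 + j44.4)

Z_in ≈ 108 − j83.5 Ω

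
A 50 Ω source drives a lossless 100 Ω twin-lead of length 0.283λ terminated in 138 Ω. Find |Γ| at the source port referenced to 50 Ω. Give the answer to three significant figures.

|Γ| ≈ 0.208

βl = 2π × 0.283 = 102°
tan(βl) = -4.75
Z_in = Z_0·(Z_L + jZ_0·tanβl)/(Z_0 + jZ_L·tanβl) = 74 + j9.76 Ω
Γ_s = (Z_in − Z_s)/(Z_in + Z_s) = (24 + j9.76)/(124 + j9.76), |Γ_s| = 0.208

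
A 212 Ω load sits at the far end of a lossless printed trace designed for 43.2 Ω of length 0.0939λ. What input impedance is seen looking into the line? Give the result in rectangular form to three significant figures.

βl = 2π × 0.0939 = 33.8°
tan(βl) = tan(33.8°) = 0.67
Z_in = Z_0·(Z_L + jZ_0·tanβl)/(Z_0 + jZ_L·tanβl)
     = 43.2·(212 + j28.9)/(43.2 + j142)

Z_in ≈ 26 − j56.6 Ω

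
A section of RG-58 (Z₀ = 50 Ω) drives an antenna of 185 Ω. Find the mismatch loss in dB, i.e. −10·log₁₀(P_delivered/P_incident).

mismatch loss ≈ 1.74 dB

Γ = (185 − 50)/(185 + 50) = 0.574
|Γ|² = 0.33, so P_del/P_inc = 1 − |Γ|² = 0.67
ML = −10·log₁₀(1 − |Γ|²)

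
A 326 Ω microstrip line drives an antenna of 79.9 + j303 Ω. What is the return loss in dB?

Γ = (-246.1 + j303)/(405.9 + j303), |Γ| = 0.771
RL = −20·log₁₀|Γ| = −20·log₁₀(0.771)

RL ≈ 2.26 dB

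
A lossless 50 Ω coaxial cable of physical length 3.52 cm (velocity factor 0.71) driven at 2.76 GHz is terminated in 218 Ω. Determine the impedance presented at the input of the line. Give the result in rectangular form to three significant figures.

λ = v/f = 0.71·c / 2.76 GHz = 0.0772 m
βl = 2π·l/λ = 2π × 0.456 = 164°
tan(βl) = tan(164°) = -0.283
Z_in = Z_0·(Z_L + jZ_0·tanβl)/(Z_0 + jZ_L·tanβl)
     = 50·(218 − j14.1)/(50 − j61.7)

Z_in ≈ 93.4 + j101 Ω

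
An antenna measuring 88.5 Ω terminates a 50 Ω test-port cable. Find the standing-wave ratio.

Γ = (88.5 − 50)/(88.5 + 50) = 0.278
VSWR = (1 + 0.278)/(1 − 0.278)

VSWR ≈ 1.77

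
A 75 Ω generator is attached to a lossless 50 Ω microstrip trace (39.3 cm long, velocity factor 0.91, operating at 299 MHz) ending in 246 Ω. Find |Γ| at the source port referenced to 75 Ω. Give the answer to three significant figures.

|Γ| ≈ 0.603

λ = v/f = 0.91·c / 299 MHz = 0.913 m
βl = 2π·l/λ = 2π × 0.43 = 155°
tan(βl) = -0.467
Z_in = Z_0·(Z_L + jZ_0·tanβl)/(Z_0 + jZ_L·tanβl) = 47.7 + j86.3 Ω
Γ_s = (Z_in − Z_s)/(Z_in + Z_s) = (-27.3 + j86.3)/(123 + j86.3), |Γ_s| = 0.603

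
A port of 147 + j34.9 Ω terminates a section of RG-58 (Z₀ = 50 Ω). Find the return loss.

Γ = (97 + j34.9)/(197 + j34.9), |Γ| = 0.515
RL = −20·log₁₀|Γ| = −20·log₁₀(0.515)

RL ≈ 5.76 dB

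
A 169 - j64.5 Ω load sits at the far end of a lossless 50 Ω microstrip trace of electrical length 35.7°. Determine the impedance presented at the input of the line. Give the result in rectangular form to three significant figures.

tan(βl) = tan(35.7°) = 0.719
Z_in = Z_0·(Z_L + jZ_0·tanβl)/(Z_0 + jZ_L·tanβl)
     = 50·(169 − j28.6)/(96.3 + j121)

Z_in ≈ 26.7 − j48.4 Ω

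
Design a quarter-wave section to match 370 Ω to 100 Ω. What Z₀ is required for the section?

Z_qwt ≈ 192 Ω

Z_qwt = √(Z_0·R_L) = √(100 × 370) = √37000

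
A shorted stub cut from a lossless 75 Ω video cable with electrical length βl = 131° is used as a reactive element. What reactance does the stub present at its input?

tan(βl) = -1.15
For a shorted stub, Z_in = jZ_0·tan(βl)

X_in ≈ -86.3 Ω (capacitive)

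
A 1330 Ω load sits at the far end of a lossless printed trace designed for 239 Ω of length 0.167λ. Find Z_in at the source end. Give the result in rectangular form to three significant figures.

βl = 2π × 0.167 = 60.1°
tan(βl) = tan(60.1°) = 1.74
Z_in = Z_0·(Z_L + jZ_0·tanβl)/(Z_0 + jZ_L·tanβl)
     = 239·(1330 + j416)/(239 + j2310)

Z_in ≈ 56.5 − j131 Ω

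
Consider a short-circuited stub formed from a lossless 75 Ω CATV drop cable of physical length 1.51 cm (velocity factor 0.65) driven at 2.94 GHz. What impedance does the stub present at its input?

λ = v/f = 0.65·c / 2.94 GHz = 0.0663 m
βl = 2π·l/λ = 2π × 0.228 = 82°
tan(βl) = 7.08
For a short-circuited stub, Z_in = jZ_0·tan(βl)

Z_in ≈ +j531 Ω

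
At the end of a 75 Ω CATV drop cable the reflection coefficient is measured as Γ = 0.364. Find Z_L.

Z_L = Z_0·(1 + Γ)/(1 − Γ) = 75·(1.36)/(0.636)

Z_L ≈ 161 Ω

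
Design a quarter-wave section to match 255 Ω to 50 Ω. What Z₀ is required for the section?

Z_qwt = √(Z_0·R_L) = √(50 × 255) = √12750

Z_qwt ≈ 113 Ω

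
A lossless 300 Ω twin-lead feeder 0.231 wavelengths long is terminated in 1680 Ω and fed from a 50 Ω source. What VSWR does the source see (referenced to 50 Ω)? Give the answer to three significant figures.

βl = 2π × 0.231 = 83.2°
tan(βl) = 8.34
Z_in = Z_0·(Z_L + jZ_0·tanβl)/(Z_0 + jZ_L·tanβl) = 54.3 − j34.8 Ω
Γ_s = (Z_in − Z_s)/(Z_in + Z_s) = (4.32 − j34.8)/(104 − j34.8), |Γ_s| = 0.319
VSWR = (1 + |Γ_s|)/(1 − |Γ_s|)

VSWR ≈ 1.94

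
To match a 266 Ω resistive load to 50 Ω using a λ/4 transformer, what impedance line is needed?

Z_qwt ≈ 115 Ω

Z_qwt = √(Z_0·R_L) = √(50 × 266) = √13300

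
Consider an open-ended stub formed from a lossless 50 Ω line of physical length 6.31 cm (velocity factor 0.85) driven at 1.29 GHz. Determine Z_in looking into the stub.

Z_in ≈ +j23.2 Ω

λ = v/f = 0.85·c / 1.29 GHz = 0.198 m
βl = 2π·l/λ = 2π × 0.319 = 115°
tan(βl) = -2.15
For an open-ended stub, Z_in = −jZ_0·cot(βl) = −jZ_0/tan(βl)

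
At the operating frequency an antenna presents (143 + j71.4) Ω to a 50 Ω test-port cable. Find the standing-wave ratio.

Γ = (Z_L − Z_0)/(Z_L + Z_0) = (93 + j71.4)/(193 + j71.4)
|Γ| = 117/206 = 0.57
VSWR = (1 + |Γ|)/(1 − |Γ|) = 1.57/0.43

VSWR ≈ 3.65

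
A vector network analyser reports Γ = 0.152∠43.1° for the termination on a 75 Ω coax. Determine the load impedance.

Z_L ≈ 91.5 + j19.4 Ω

Z_L = Z_0·(1 + Γ)/(1 − Γ) = 75·(1.11 + j0.104)/(0.889 − j0.104)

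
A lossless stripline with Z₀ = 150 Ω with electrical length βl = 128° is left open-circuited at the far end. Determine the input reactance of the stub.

tan(βl) = -1.28
For an open-circuited stub, Z_in = −jZ_0·cot(βl) = −jZ_0/tan(βl)

X_in ≈ 117 Ω (inductive)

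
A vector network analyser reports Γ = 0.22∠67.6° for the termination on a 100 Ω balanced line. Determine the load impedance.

Z_L ≈ 108 + j46.2 Ω

Z_L = Z_0·(1 + Γ)/(1 − Γ) = 100·(1.08 + j0.203)/(0.916 − j0.203)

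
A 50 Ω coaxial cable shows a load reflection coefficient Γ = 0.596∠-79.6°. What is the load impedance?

Z_L ≈ 28.3 − j51.4 Ω

Z_L = Z_0·(1 + Γ)/(1 − Γ) = 50·(1.11 − j0.586)/(0.892 + j0.586)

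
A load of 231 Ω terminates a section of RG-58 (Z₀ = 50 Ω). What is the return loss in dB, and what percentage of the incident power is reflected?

RL ≈ 3.82 dB; 41.5% of incident power reflected

Γ = (231 − 50)/(231 + 50) = 0.644
RL = −20·log₁₀(0.644) = 3.82 dB
P_refl/P_inc = |Γ|² = 0.415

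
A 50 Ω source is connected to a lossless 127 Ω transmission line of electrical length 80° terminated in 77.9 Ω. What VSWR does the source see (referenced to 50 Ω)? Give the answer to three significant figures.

VSWR ≈ 4.07

tan(βl) = 5.67
Z_in = Z_0·(Z_L + jZ_0·tanβl)/(Z_0 + jZ_L·tanβl) = 197 + j34.3 Ω
Γ_s = (Z_in − Z_s)/(Z_in + Z_s) = (147 + j34.3)/(247 + j34.3), |Γ_s| = 0.606
VSWR = (1 + |Γ_s|)/(1 − |Γ_s|)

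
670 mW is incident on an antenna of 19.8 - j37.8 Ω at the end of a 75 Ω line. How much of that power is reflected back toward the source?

P_reflected ≈ 288 mW

|Γ| = |(-55.2 − j37.8)/(94.8 − j37.8)| = 0.656
|Γ|² = 0.43
P_refl = |Γ|²·P_inc = 288 mW, P_del = (1 − |Γ|²)·P_inc = 382 mW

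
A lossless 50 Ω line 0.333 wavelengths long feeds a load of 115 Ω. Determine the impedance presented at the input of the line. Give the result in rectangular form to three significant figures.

Z_in ≈ 27.2 + j21.9 Ω

βl = 2π × 0.333 = 120°
tan(βl) = tan(120°) = -1.74
Z_in = Z_0·(Z_L + jZ_0·tanβl)/(Z_0 + jZ_L·tanβl)
     = 50·(115 − j87)/(50 − j200)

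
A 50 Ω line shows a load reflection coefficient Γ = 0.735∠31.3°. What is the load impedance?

Z_L = Z_0·(1 + Γ)/(1 − Γ) = 50·(1.63 + j0.382)/(0.372 − j0.382)

Z_L ≈ 80.9 + j134 Ω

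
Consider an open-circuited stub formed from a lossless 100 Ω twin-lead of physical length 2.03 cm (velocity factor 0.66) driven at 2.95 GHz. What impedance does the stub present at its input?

λ = v/f = 0.66·c / 2.95 GHz = 0.0671 m
βl = 2π·l/λ = 2π × 0.302 = 109°
tan(βl) = -2.92
For an open-circuited stub, Z_in = −jZ_0·cot(βl) = −jZ_0/tan(βl)

Z_in ≈ +j34.2 Ω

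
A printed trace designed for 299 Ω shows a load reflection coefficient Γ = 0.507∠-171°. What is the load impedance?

Z_L ≈ 98.4 − j21 Ω

Z_L = Z_0·(1 + Γ)/(1 − Γ) = 299·(0.499 − j0.0793)/(1.5 + j0.0793)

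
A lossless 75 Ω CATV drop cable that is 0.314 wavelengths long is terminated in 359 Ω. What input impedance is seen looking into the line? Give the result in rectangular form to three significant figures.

βl = 2π × 0.314 = 113°
tan(βl) = tan(113°) = -2.35
Z_in = Z_0·(Z_L + jZ_0·tanβl)/(Z_0 + jZ_L·tanβl)
     = 75·(359 − j176)/(75 − j844)

Z_in ≈ 18.4 + j30.3 Ω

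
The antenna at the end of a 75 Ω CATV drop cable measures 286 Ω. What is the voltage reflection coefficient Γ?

Γ = (Z_L − Z_0)/(Z_L + Z_0) = (286 − 75)/(286 + 75) = 211/361

Γ = 0.584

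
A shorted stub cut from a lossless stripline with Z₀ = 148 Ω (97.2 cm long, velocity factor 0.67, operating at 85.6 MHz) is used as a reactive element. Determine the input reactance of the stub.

λ = v/f = 0.67·c / 85.6 MHz = 2.35 m
βl = 2π·l/λ = 2π × 0.414 = 149°
tan(βl) = -0.6
For a shorted stub, Z_in = jZ_0·tan(βl)

X_in ≈ -88.9 Ω (capacitive)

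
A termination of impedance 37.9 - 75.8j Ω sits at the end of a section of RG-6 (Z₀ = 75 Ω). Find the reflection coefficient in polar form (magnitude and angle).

Γ ≈ 0.621 ∠ -82.2°

Γ = (Z_L − Z_0)/(Z_L + Z_0) = (-37.1 − j75.8)/(112.9 − j75.8)
|Γ| = 84.4/136 = 0.621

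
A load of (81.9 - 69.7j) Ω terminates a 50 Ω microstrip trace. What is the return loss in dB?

RL ≈ 5.78 dB

Γ = (31.9 − j69.7)/(131.9 − j69.7), |Γ| = 0.514
RL = −20·log₁₀|Γ| = −20·log₁₀(0.514)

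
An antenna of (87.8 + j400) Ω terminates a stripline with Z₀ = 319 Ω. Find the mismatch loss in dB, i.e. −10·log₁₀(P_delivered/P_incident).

Γ = (-231.2 + j400)/(406.8 + j400), |Γ| = 0.81
|Γ|² = 0.656, so P_del/P_inc = 1 − |Γ|² = 0.344
ML = −10·log₁₀(1 − |Γ|²)

mismatch loss ≈ 4.63 dB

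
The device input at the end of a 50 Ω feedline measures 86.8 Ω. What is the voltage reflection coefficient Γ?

Γ = (Z_L − Z_0)/(Z_L + Z_0) = (86.8 − 50)/(86.8 + 50) = 36.8/136.8

Γ = 0.269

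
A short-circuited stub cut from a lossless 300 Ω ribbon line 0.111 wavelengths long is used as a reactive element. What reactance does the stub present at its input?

βl = 2π × 0.111 = 40°
tan(βl) = 0.838
For a short-circuited stub, Z_in = jZ_0·tan(βl)

X_in ≈ 251 Ω (inductive)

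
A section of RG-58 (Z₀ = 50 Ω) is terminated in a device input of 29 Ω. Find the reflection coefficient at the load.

Γ = -0.266

Γ = (Z_L − Z_0)/(Z_L + Z_0) = (29 − 50)/(29 + 50) = -21/79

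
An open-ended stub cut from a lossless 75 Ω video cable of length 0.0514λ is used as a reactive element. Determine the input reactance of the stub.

X_in ≈ -224 Ω (capacitive)

βl = 2π × 0.0514 = 18.5°
tan(βl) = 0.335
For an open-ended stub, Z_in = −jZ_0·cot(βl) = −jZ_0/tan(βl)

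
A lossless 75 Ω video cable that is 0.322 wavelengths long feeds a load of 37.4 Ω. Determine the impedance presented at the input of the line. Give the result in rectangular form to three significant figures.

βl = 2π × 0.322 = 116°
tan(βl) = tan(116°) = -2.06
Z_in = Z_0·(Z_L + jZ_0·tanβl)/(Z_0 + jZ_L·tanβl)
     = 75·(37.4 − j154)/(75 − j77)

Z_in ≈ 95.4 − j56.5 Ω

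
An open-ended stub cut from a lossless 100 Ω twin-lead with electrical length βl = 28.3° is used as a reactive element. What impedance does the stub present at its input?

tan(βl) = 0.538
For an open-ended stub, Z_in = −jZ_0·cot(βl) = −jZ_0/tan(βl)

Z_in ≈ −j186 Ω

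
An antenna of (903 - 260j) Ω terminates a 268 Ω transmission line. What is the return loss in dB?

Γ = (635 − j260)/(1171 − j260), |Γ| = 0.572
RL = −20·log₁₀|Γ| = −20·log₁₀(0.572)

RL ≈ 4.85 dB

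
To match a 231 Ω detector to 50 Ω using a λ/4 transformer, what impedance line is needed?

Z_qwt ≈ 107 Ω

Z_qwt = √(Z_0·R_L) = √(50 × 231) = √11550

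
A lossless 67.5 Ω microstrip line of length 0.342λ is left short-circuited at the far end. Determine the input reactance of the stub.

βl = 2π × 0.342 = 123°
tan(βl) = -1.53
For a short-circuited stub, Z_in = jZ_0·tan(βl)

X_in ≈ -103 Ω (capacitive)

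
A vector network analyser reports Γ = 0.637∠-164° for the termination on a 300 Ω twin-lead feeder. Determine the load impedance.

Z_L ≈ 67.8 − j40.1 Ω

Z_L = Z_0·(1 + Γ)/(1 − Γ) = 300·(0.388 − j0.176)/(1.61 + j0.176)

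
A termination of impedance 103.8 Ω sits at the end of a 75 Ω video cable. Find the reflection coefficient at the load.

Γ = 0.161

Γ = (Z_L − Z_0)/(Z_L + Z_0) = (103.8 − 75)/(103.8 + 75) = 28.8/178.8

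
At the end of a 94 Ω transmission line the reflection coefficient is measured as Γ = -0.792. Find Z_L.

Z_L ≈ 10.9 Ω

Z_L = Z_0·(1 + Γ)/(1 − Γ) = 94·(0.208)/(1.79)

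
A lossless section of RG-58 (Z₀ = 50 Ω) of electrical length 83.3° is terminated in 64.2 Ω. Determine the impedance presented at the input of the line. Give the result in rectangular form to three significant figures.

tan(βl) = tan(83.3°) = 8.51
Z_in = Z_0·(Z_L + jZ_0·tanβl)/(Z_0 + jZ_L·tanβl)
     = 50·(64.2 + j426)/(50 + j547)

Z_in ≈ 39.2 − j2.29 Ω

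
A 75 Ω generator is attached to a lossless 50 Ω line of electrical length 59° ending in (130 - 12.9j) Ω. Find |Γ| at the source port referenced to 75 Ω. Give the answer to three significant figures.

tan(βl) = 1.66
Z_in = Z_0·(Z_L + jZ_0·tanβl)/(Z_0 + jZ_L·tanβl) = 23.6 − j22.2 Ω
Γ_s = (Z_in − Z_s)/(Z_in + Z_s) = (-51.4 − j22.2)/(98.6 − j22.2), |Γ_s| = 0.554

|Γ| ≈ 0.554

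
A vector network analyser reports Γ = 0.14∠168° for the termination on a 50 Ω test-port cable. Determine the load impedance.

Z_L ≈ 37.9 + j2.25 Ω

Z_L = Z_0·(1 + Γ)/(1 − Γ) = 50·(0.863 + j0.0291)/(1.14 − j0.0291)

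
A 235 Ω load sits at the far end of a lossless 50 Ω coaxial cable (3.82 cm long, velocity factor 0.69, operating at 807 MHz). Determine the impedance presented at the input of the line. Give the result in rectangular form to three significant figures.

Z_in ≈ 16 − j34.3 Ω

λ = v/f = 0.69·c / 807 MHz = 0.257 m
βl = 2π·l/λ = 2π × 0.149 = 53.6°
tan(βl) = tan(53.6°) = 1.36
Z_in = Z_0·(Z_L + jZ_0·tanβl)/(Z_0 + jZ_L·tanβl)
     = 50·(235 + j67.9)/(50 + j319)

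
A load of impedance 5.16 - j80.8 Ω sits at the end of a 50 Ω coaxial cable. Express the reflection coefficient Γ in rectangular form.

Γ ≈ 0.424 − j0.844

Γ = (Z_L − Z_0)/(Z_L + Z_0) = (-44.84 − j80.8)/(55.16 − j80.8)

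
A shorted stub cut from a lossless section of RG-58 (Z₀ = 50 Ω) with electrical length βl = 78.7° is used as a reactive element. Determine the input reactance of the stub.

X_in ≈ 250 Ω (inductive)

tan(βl) = 5
For a shorted stub, Z_in = jZ_0·tan(βl)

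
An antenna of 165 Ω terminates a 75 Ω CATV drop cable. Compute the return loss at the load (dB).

Γ = (165 − 75)/(165 + 75) = 0.375
RL = −20·log₁₀|Γ| = −20·log₁₀(0.375)

RL ≈ 8.52 dB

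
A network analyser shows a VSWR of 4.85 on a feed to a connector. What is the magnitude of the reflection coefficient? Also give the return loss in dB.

|Γ| ≈ 0.658; return loss ≈ 3.63 dB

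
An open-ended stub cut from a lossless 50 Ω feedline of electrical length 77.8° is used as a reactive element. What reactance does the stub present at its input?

tan(βl) = 4.63
For an open-ended stub, Z_in = −jZ_0·cot(βl) = −jZ_0/tan(βl)

X_in ≈ -10.8 Ω (capacitive)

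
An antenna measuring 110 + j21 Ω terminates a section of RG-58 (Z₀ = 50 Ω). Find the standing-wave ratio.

VSWR ≈ 2.3

Γ = (Z_L − Z_0)/(Z_L + Z_0) = (60 + j21)/(160 + j21)
|Γ| = 63.6/161 = 0.394
VSWR = (1 + |Γ|)/(1 − |Γ|) = 1.39/0.606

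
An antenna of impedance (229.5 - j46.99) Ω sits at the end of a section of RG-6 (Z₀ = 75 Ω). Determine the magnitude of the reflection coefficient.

|Γ| ≈ 0.524

Γ = (Z_L − Z_0)/(Z_L + Z_0) = (154.5 − j46.99)/(304.5 − j46.99)
|Γ| = 161/308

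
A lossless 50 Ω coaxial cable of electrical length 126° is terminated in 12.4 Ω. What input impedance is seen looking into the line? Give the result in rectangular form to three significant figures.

tan(βl) = tan(126°) = -1.38
Z_in = Z_0·(Z_L + jZ_0·tanβl)/(Z_0 + jZ_L·tanβl)
     = 50·(12.4 − j68.8)/(50 − j17.1)

Z_in ≈ 32.1 − j57.8 Ω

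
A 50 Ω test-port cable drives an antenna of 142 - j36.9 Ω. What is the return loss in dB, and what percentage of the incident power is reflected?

Γ = (92 − j36.9)/(192 − j36.9), |Γ| = 0.507
RL = −20·log₁₀(0.507) = 5.9 dB
P_refl/P_inc = |Γ|² = 0.257

RL ≈ 5.9 dB; 25.7% of incident power reflected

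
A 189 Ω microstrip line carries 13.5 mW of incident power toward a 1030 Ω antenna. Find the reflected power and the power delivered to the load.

P_reflected ≈ 6.43 mW; P_delivered ≈ 7.07 mW

Γ = (1030 − 189)/(1030 + 189) = 0.69
|Γ|² = 0.476
P_refl = |Γ|²·P_inc = 6.43 mW, P_del = (1 − |Γ|²)·P_inc = 7.07 mW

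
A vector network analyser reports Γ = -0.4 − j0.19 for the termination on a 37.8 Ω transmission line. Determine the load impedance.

Z_L = Z_0·(1 + Γ)/(1 − Γ) = 37.8·(0.6 − j0.19)/(1.4 + j0.19)

Z_L ≈ 15.2 − j7.2 Ω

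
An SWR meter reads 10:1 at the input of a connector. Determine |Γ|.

|Γ| ≈ 0.818

|Γ| = (S − 1)/(S + 1) = (10 − 1)/(10 + 1) = 9/11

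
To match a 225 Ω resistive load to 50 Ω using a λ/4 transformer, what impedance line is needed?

Z_qwt ≈ 106 Ω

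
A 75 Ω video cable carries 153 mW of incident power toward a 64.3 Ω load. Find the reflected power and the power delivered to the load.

P_reflected ≈ 0.903 mW; P_delivered ≈ 152 mW

Γ = (64.3 − 75)/(64.3 + 75) = -0.0768
|Γ|² = 0.0059
P_refl = |Γ|²·P_inc = 0.903 mW, P_del = (1 − |Γ|²)·P_inc = 152 mW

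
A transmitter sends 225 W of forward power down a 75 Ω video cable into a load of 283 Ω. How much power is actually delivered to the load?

Γ = (283 − 75)/(283 + 75) = 0.581
|Γ|² = 0.338
P_refl = |Γ|²·P_inc = 76 W, P_del = (1 − |Γ|²)·P_inc = 149 W

P_delivered ≈ 149 W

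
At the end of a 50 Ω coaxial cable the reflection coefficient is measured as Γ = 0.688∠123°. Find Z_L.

Z_L ≈ 11.8 + j26 Ω

Z_L = Z_0·(1 + Γ)/(1 − Γ) = 50·(0.625 + j0.577)/(1.37 − j0.577)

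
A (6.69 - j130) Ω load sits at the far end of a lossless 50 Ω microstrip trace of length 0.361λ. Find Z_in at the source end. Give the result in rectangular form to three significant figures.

Z_in ≈ 3.65 + j89.9 Ω

βl = 2π × 0.361 = 130°
tan(βl) = tan(130°) = -1.19
Z_in = Z_0·(Z_L + jZ_0·tanβl)/(Z_0 + jZ_L·tanβl)
     = 50·(6.69 − j190)/(-105 − j7.98)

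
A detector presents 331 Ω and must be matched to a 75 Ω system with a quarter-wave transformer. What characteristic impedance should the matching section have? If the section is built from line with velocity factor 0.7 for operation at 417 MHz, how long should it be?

Z_qwt ≈ 158 Ω; length ≈ 12.6 cm

Z_qwt = √(Z_0·R_L) = √(75 × 331) = √24820
λ = 0.7·c/f = 0.504 m, so l = λ/4 = 0.126 m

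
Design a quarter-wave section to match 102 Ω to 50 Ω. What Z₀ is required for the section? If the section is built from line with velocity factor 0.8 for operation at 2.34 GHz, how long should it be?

Z_qwt = √(Z_0·R_L) = √(50 × 102) = √5100
λ = 0.8·c/f = 0.103 m, so l = λ/4 = 0.0256 m

Z_qwt ≈ 71.4 Ω; length ≈ 2.56 cm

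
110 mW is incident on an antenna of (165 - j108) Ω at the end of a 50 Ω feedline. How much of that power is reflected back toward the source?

|Γ| = |(115 − j108)/(215 − j108)| = 0.656
|Γ|² = 0.43
P_refl = |Γ|²·P_inc = 47.3 mW, P_del = (1 − |Γ|²)·P_inc = 62.7 mW

P_reflected ≈ 47.3 mW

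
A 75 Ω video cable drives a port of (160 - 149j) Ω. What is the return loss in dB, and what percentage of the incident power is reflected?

RL ≈ 4.2 dB; 38% of incident power reflected

Γ = (85 − j149)/(235 − j149), |Γ| = 0.616
RL = −20·log₁₀(0.616) = 4.2 dB
P_refl/P_inc = |Γ|² = 0.38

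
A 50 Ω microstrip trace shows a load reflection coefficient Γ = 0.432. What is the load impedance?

Z_L ≈ 126 Ω

Z_L = Z_0·(1 + Γ)/(1 − Γ) = 50·(1.43)/(0.568)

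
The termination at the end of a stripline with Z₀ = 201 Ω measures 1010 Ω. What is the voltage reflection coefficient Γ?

Γ = (Z_L − Z_0)/(Z_L + Z_0) = (1010 − 201)/(1010 + 201) = 809/1211

Γ = 0.668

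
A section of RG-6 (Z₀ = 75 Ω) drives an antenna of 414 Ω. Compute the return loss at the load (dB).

RL ≈ 3.18 dB

Γ = (414 − 75)/(414 + 75) = 0.693
RL = −20·log₁₀|Γ| = −20·log₁₀(0.693)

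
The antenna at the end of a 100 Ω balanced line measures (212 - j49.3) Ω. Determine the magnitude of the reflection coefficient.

|Γ| ≈ 0.387

Γ = (Z_L − Z_0)/(Z_L + Z_0) = (112 − j49.3)/(312 − j49.3)
|Γ| = 122/316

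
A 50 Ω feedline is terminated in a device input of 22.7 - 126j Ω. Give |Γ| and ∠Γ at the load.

Γ ≈ 0.886 ∠ -42.2°

Γ = (Z_L − Z_0)/(Z_L + Z_0) = (-27.3 − j126)/(72.7 − j126)
|Γ| = 129/145 = 0.886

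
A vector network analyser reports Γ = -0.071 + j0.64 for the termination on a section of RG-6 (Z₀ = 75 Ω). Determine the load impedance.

Z_L = Z_0·(1 + Γ)/(1 − Γ) = 75·(0.929 + j0.64)/(1.07 − j0.64)

Z_L ≈ 28.2 + j61.7 Ω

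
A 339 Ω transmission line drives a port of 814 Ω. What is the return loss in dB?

Γ = (814 − 339)/(814 + 339) = 0.412
RL = −20·log₁₀|Γ| = −20·log₁₀(0.412)

RL ≈ 7.7 dB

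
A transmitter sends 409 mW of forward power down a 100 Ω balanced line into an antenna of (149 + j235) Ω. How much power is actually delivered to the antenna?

P_delivered ≈ 208 mW

|Γ| = |(49 + j235)/(249 + j235)| = 0.701
|Γ|² = 0.492
P_refl = |Γ|²·P_inc = 201 mW, P_del = (1 − |Γ|²)·P_inc = 208 mW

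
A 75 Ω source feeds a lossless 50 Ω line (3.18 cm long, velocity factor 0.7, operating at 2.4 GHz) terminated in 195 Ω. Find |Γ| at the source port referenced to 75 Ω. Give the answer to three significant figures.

|Γ| ≈ 0.636

λ = v/f = 0.7·c / 2.4 GHz = 0.0875 m
βl = 2π·l/λ = 2π × 0.363 = 131°
tan(βl) = -1.16
Z_in = Z_0·(Z_L + jZ_0·tanβl)/(Z_0 + jZ_L·tanβl) = 21.3 + j38.5 Ω
Γ_s = (Z_in − Z_s)/(Z_in + Z_s) = (-53.7 + j38.5)/(96.3 + j38.5), |Γ_s| = 0.636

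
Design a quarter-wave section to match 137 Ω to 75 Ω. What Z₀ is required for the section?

Z_qwt ≈ 101 Ω

Z_qwt = √(Z_0·R_L) = √(75 × 137) = √10280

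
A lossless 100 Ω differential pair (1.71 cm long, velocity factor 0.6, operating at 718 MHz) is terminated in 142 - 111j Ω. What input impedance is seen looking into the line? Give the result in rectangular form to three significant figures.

λ = v/f = 0.6·c / 718 MHz = 0.251 m
βl = 2π·l/λ = 2π × 0.0682 = 24.6°
tan(βl) = tan(24.6°) = 0.457
Z_in = Z_0·(Z_L + jZ_0·tanβl)/(Z_0 + jZ_L·tanβl)
     = 100·(142 − j65.3)/(151 + j64.9)

Z_in ≈ 63.7 − j70.8 Ω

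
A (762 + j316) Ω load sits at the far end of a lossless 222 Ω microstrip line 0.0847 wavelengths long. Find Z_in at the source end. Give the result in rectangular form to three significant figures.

Z_in ≈ 250 − j357 Ω

βl = 2π × 0.0847 = 30.5°
tan(βl) = tan(30.5°) = 0.589
Z_in = Z_0·(Z_L + jZ_0·tanβl)/(Z_0 + jZ_L·tanβl)
     = 222·(762 + j447)/(35.9 + j449)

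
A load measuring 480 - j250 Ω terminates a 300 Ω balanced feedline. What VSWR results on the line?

VSWR ≈ 2.21

Γ = (Z_L − Z_0)/(Z_L + Z_0) = (180 − j250)/(780 − j250)
|Γ| = 308/819 = 0.376
VSWR = (1 + |Γ|)/(1 − |Γ|) = 1.38/0.624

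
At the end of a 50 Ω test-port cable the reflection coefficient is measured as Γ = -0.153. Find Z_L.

Z_L ≈ 36.7 Ω

Z_L = Z_0·(1 + Γ)/(1 − Γ) = 50·(0.847)/(1.15)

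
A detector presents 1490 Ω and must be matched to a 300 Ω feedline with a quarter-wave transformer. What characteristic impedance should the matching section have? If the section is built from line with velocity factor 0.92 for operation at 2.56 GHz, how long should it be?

Z_qwt ≈ 669 Ω; length ≈ 2.7 cm

Z_qwt = √(Z_0·R_L) = √(300 × 1490) = √447000
λ = 0.92·c/f = 0.108 m, so l = λ/4 = 0.027 m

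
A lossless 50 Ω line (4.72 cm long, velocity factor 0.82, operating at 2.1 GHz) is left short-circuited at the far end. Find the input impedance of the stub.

λ = v/f = 0.82·c / 2.1 GHz = 0.117 m
βl = 2π·l/λ = 2π × 0.403 = 145°
tan(βl) = -0.699
For a short-circuited stub, Z_in = jZ_0·tan(βl)

Z_in ≈ −j34.9 Ω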